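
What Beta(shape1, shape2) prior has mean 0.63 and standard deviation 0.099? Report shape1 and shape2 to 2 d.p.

shape1 = 14.35, shape2 = 8.43

First σ² = 0.009801. Setting shape1 = μn, shape2 = (1−μ)n with n = shape1+shape2,
μ(1−μ)/(n+1) = 0.009801 ⇒ n+1 = 0.2331/0.009801 = 23.7833 ⇒ n = 22.7833.
Hence shape1 = 0.63×22.7833 = 14.35, shape2 = 0.37×22.7833 = 8.43.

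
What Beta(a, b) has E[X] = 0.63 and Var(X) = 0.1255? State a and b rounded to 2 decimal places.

a = 0.54, b = 0.32

By moment matching, a+b = μ(1−μ)/σ² − 1 = (0.63·0.37)/0.1255 − 1 = 1.8574 − 1 = 0.8574.
Since a/(a+b) = μ, a = 0.63·0.8574 = 0.54 and b = 0.37·0.8574 = 0.32.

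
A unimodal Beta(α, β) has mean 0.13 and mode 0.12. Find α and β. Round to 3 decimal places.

Let s = α+β. Mean gives α = μs = 0.13s; mode gives (α−1)/(s−2) = 0.12.
Substituting: 0.13s − 1 = 0.12(s−2) = 0.12s − 0.24, so 0.01s = 0.76 and s = 76.0000.
Then α = 0.13×76.0000 = 9.880 and β = s−α = 66.120.

α = 9.880, β = 66.120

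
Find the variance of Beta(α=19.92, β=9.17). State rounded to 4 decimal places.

α+β = 29.09 and αβ = 182.6664, so Var = αβ/[(α+β)²(α+β+1)] = 182.6664/25463.003529 = 0.0072.

0.0072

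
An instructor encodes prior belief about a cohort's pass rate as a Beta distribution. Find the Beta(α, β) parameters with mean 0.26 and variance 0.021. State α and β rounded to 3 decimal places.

α = 2.122, β = 6.040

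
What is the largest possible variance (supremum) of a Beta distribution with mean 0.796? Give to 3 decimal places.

For fixed mean μ the Beta variance is μ(1−μ)/(α+β+1), increasing as α+β decreases.
Its least upper bound (not attained) is μ(1−μ) = 0.796·0.204 = 0.162.

0.162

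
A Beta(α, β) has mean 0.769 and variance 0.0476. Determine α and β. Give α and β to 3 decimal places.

α = 2.101, β = 0.631

Let s = α+β. The Beta variance is μ(1−μ)/(s+1).
So s+1 = μ(1−μ)/σ² = (0.769×0.231)/0.0476 = 0.177639/0.0476 = 3.7319, giving s = 2.7319.
Then α = μs = 0.769×2.7319 = 2.101 and β = (1−μ)s = 0.231×2.7319 = 0.631.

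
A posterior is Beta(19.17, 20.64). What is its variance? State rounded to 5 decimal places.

0.00612

α+β = 39.81 and αβ = 395.6688, so Var = αβ/[(α+β)²(α+β+1)] = 395.6688/64677.161241 = 0.00612.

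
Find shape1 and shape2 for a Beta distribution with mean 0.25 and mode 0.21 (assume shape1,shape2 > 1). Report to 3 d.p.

shape1 = 3.625, shape2 = 10.875

Let s = shape1+shape2. Mean gives shape1 = μs = 0.25s; mode gives (shape1−1)/(s−2) = 0.21.
Substituting: 0.25s − 1 = 0.21(s−2) = 0.21s − 0.42, so 0.04s = 0.58 and s = 14.5000.
Then shape1 = 0.25×14.5000 = 3.625 and shape2 = s−shape1 = 10.875.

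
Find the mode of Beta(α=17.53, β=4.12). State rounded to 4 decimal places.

0.8412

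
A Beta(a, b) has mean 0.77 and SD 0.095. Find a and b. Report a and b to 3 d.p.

a = 14.340, b = 4.283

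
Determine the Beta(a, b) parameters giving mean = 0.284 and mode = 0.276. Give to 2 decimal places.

a = 15.90, b = 40.10

Let s = a+b. Mean gives a = μs = 0.284s; mode gives (a−1)/(s−2) = 0.276.
Substituting: 0.284s − 1 = 0.276(s−2) = 0.276s − 0.552, so 0.008s = 0.448 and s = 56.0000.
Then a = 0.284×56.0000 = 15.90 and b = s−a = 40.10.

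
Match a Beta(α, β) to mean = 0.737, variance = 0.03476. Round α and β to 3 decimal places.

α = 3.373, β = 1.204

Let s = α+β. The Beta variance is μ(1−μ)/(s+1).
So s+1 = μ(1−μ)/σ² = (0.737×0.263)/0.03476 = 0.193831/0.03476 = 5.5763, giving s = 4.5763.
Then α = μs = 0.737×4.5763 = 3.373 and β = (1−μ)s = 0.263×4.5763 = 1.204.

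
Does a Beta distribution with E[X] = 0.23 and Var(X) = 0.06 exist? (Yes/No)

Yes

For any Beta, Var(X) < E[X]·(1−E[X]).
Here μ(1−μ) = 0.23×0.77 = 0.1771, and 0.06 < 0.1771.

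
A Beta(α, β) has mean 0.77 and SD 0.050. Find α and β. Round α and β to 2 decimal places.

α = 53.78, β = 16.06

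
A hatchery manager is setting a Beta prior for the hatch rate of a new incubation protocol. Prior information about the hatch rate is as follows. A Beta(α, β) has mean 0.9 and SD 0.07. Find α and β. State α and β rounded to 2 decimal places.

α = 15.63, β = 1.74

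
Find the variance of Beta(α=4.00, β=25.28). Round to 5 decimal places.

μ = 4.00/29.28 = 0.136612; Var = μ(1−μ)/(α+β+1) = 0.1179492/30.28 = 0.00390.

0.00390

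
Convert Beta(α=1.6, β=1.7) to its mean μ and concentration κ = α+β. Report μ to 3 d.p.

κ = α+β = 1.6+1.7 = 3.3; μ = α/κ = 1.6/3.3 = 0.485.

μ = 0.485, κ = 3.3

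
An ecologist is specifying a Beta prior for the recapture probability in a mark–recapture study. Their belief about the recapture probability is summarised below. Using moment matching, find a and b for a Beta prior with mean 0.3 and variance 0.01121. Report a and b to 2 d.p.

Let s = a+b. The Beta variance is μ(1−μ)/(s+1).
So s+1 = μ(1−μ)/σ² = (0.3×0.7)/0.01121 = 0.21/0.01121 = 18.7333, giving s = 17.7333.
Then a = μs = 0.3×17.7333 = 5.32 and b = (1−μ)s = 0.7×17.7333 = 12.41.

a = 5.32, b = 12.41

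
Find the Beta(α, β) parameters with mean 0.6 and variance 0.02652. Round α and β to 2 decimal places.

By moment matching, α+β = μ(1−μ)/σ² − 1 = (0.6·0.4)/0.02652 − 1 = 9.0498 − 1 = 8.0498.
Since α/(α+β) = μ, α = 0.6·8.0498 = 4.83 and β = 0.4·8.0498 = 3.22.

α = 4.83, β = 3.22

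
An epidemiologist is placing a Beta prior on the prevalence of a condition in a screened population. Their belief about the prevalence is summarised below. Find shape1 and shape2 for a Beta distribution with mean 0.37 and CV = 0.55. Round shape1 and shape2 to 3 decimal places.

σ = CV·μ = 0.55×0.37 = 0.20350, so σ² = 0.041412.
s+1 = μ(1−μ)/σ² = 0.2331/0.041412 = 5.6288, so s = shape1+shape2 = 4.6288.
shape1 = μs = 1.713, shape2 = (1−μ)s = 2.916.

shape1 = 1.713, shape2 = 2.916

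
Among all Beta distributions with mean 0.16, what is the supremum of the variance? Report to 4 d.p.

0.1344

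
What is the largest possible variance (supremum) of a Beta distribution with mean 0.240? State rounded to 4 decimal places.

Var = μ(1−μ)/(α+β+1), which approaches μ(1−μ) as α+β → 0.
So the supremum is μ(1−μ) = 0.240×0.760 = 0.1824.

0.1824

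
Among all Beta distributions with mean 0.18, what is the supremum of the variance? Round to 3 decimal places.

0.148

Var = μ(1−μ)/(α+β+1), which approaches μ(1−μ) as α+β → 0.
So the supremum is μ(1−μ) = 0.18×0.82 = 0.148.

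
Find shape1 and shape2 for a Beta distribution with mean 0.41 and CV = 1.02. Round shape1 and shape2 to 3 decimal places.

shape1 = 0.157, shape2 = 0.226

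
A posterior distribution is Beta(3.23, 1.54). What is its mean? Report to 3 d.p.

The Beta mean is α/(α+β) = 3.23/(3.23+1.54) = 0.677.

0.677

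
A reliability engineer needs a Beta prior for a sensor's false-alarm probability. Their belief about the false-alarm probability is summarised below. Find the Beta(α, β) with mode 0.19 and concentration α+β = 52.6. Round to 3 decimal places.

α = 10.614, β = 41.986

Since the density peak of Beta(α,β) is at (α−1)/(α+β−2),
α = 1 + 0.19(52.6−2) = 10.614 and β = 52.6 − 10.614 = 41.986.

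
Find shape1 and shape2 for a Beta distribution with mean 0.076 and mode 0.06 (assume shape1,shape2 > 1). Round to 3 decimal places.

With s = shape1+shape2: μ = shape1/s and mode = (shape1−1)/(s−2). Eliminating shape1 = μs,
μs − 1 = m(s−2) ⇒ s(μ−m) = 1−2m ⇒ s = 0.88/0.016 = 55.0000.
So shape1 = μs = 4.180, shape2 = (1−μ)s = 50.820.

shape1 = 4.180, shape2 = 50.820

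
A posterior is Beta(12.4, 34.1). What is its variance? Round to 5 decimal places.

0.00412

Var = αβ/[(α+β)²(α+β+1)] = (12.4×34.1)/(46.5²×47.5) = 422.84/102706.875 = 0.00412.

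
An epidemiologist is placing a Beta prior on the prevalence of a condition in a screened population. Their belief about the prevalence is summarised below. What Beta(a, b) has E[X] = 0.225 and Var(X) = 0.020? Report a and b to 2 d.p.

a = 1.74, b = 5.98

Write ν = a+b; then a = μν and Var = μ(1−μ)/(ν+1).
ν = μ(1−μ)/Var − 1 = 0.174375/0.020 − 1 = 7.7188.
a = 0.225·7.7188 = 1.74, b = 0.775·7.7188 = 5.98.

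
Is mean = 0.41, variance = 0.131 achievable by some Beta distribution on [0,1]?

The Beta variance bound is σ² < μ(1−μ).
Here μ(1−μ) = 0.41×0.59 = 0.2419, and 0.131 < 0.2419.

Yes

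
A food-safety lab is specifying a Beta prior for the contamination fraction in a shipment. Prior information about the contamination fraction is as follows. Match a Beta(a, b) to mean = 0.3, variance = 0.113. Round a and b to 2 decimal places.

Write ν = a+b; then a = μν and Var = μ(1−μ)/(ν+1).
ν = μ(1−μ)/Var − 1 = 0.21/0.113 − 1 = 0.8584.
a = 0.3·0.8584 = 0.26, b = 0.7·0.8584 = 0.60.

a = 0.26, b = 0.60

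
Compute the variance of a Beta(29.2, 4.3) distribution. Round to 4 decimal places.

μ = 29.2/33.5 = 0.871642; Var = μ(1−μ)/(α+β+1) = 0.1118824/34.5 = 0.0032.

0.0032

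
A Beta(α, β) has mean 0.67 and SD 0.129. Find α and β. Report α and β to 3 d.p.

First σ² = 0.016641. Setting α = μn, β = (1−μ)n with n = α+β,
μ(1−μ)/(n+1) = 0.016641 ⇒ n+1 = 0.2211/0.016641 = 13.2865 ⇒ n = 12.2865.
Hence α = 0.67×12.2865 = 8.232, β = 0.33×12.2865 = 4.055.

α = 8.232, β = 4.055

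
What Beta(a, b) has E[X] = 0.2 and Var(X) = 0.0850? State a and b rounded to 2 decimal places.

By moment matching, a+b = μ(1−μ)/σ² − 1 = (0.2·0.8)/0.0850 − 1 = 1.8824 − 1 = 0.8824.
Since a/(a+b) = μ, a = 0.2·0.8824 = 0.18 and b = 0.8·0.8824 = 0.71.

a = 0.18, b = 0.71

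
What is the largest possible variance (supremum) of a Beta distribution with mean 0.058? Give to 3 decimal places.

For fixed mean μ the Beta variance is μ(1−μ)/(α+β+1), increasing as α+β decreases.
Its least upper bound (not attained) is μ(1−μ) = 0.058·0.942 = 0.055.

0.055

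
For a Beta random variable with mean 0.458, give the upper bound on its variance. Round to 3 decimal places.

Var = μ(1−μ)/(α+β+1), which approaches μ(1−μ) as α+β → 0.
So the supremum is μ(1−μ) = 0.458×0.542 = 0.248.

0.248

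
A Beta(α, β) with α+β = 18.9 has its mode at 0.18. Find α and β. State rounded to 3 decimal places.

Since the density peak of Beta(α,β) is at (α−1)/(α+β−2),
α = 1 + 0.18(18.9−2) = 4.042 and β = 18.9 − 4.042 = 14.858.

α = 4.042, β = 14.858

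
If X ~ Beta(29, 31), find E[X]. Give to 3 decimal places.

0.483

The Beta mean is α/(α+β) = 29/(29+31) = 0.483.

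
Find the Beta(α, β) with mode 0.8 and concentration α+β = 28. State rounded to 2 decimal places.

α = 21.80, β = 6.20

For α,β>1 the mode is (α−1)/(α+β−2), so α = mode·(κ−2)+1 = 0.8×26+1 = 21.80.
And β = (1−mode)·(κ−2)+1 = 0.2×26+1 = 6.20.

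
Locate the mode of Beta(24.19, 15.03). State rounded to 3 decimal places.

0.623

The density x^(α−1)(1−x)^(β−1) is maximised at (α−1)/(α+β−2) = 23.19/37.22 = 0.623.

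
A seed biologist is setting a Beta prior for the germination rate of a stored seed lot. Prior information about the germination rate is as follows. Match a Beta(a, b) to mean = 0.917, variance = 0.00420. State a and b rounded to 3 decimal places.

a = 15.701, b = 1.421

By moment matching, a+b = μ(1−μ)/σ² − 1 = (0.917·0.083)/0.00420 − 1 = 18.1217 − 1 = 17.1217.
Since a/(a+b) = μ, a = 0.917·17.1217 = 15.701 and b = 0.083·17.1217 = 1.421.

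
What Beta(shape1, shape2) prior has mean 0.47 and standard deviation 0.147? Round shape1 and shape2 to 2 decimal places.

shape1 = 4.95, shape2 = 5.58

σ² = 0.147² = 0.021609.
With s = shape1+shape2, Var = μ(1−μ)/(s+1), so s+1 = (0.47×0.53)/0.021609 = 11.5276 and s = 10.5276.
shape1 = μs = 4.95, shape2 = (1−μ)s = 5.58.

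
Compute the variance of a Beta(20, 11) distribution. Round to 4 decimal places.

0.0072

α+β = 31 and αβ = 220, so Var = αβ/[(α+β)²(α+β+1)] = 220/30752 = 0.0072.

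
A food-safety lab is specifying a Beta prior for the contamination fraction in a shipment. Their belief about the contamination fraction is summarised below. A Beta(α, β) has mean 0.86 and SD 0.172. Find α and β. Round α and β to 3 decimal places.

α = 2.640, β = 0.430

σ² = 0.172² = 0.029584.
With s = α+β, Var = μ(1−μ)/(s+1), so s+1 = (0.86×0.14)/0.029584 = 4.0698 and s = 3.0698.
α = μs = 2.640, β = (1−μ)s = 0.430.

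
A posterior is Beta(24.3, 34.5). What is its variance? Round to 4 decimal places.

0.0041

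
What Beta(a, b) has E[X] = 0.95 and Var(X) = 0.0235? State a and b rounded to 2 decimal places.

a = 0.97, b = 0.05

Let s = a+b. The Beta variance is μ(1−μ)/(s+1).
So s+1 = μ(1−μ)/σ² = (0.95×0.05)/0.0235 = 0.0475/0.0235 = 2.0213, giving s = 1.0213.
Then a = μs = 0.95×1.0213 = 0.97 and b = (1−μ)s = 0.05×1.0213 = 0.05.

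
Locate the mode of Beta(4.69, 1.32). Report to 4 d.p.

0.9202

The density x^(α−1)(1−x)^(β−1) is maximised at (α−1)/(α+β−2) = 3.69/4.01 = 0.9202.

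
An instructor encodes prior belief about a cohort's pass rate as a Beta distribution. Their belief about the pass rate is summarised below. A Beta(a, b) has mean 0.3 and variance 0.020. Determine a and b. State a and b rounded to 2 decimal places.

Write ν = a+b; then a = μν and Var = μ(1−μ)/(ν+1).
ν = μ(1−μ)/Var − 1 = 0.21/0.020 − 1 = 9.5000.
a = 0.3·9.5000 = 2.85, b = 0.7·9.5000 = 6.65.

a = 2.85, b = 6.65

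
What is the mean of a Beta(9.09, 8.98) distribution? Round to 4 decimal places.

E[X] = α/(α+β) = 9.09/18.07 = 0.5030.

0.5030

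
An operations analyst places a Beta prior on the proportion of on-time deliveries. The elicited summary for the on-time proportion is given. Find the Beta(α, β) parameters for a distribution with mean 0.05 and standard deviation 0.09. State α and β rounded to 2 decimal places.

First σ² = 0.0081. Setting α = μn, β = (1−μ)n with n = α+β,
μ(1−μ)/(n+1) = 0.0081 ⇒ n+1 = 0.0475/0.0081 = 5.8642 ⇒ n = 4.8642.
Hence α = 0.05×4.8642 = 0.24, β = 0.95×4.8642 = 4.62.

α = 0.24, β = 4.62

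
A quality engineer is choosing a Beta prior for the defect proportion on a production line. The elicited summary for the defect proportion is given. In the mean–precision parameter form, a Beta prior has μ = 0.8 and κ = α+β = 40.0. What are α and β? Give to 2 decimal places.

α = 32.00, β = 8.00

α = μκ = 0.8×40.0 = 32.00 and β = (1−μ)κ = 0.2×40.0 = 8.00.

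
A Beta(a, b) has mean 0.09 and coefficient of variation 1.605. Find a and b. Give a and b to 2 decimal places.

Var = (CV·μ)² = (1.605×0.09)² = 0.020866.
a+b = μ(1−μ)/Var − 1 = 0.0819/0.020866 − 1 = 2.9251.
Thus a = 0.09·2.9251 = 0.26 and b = 0.91·2.9251 = 2.66.

a = 0.26, b = 2.66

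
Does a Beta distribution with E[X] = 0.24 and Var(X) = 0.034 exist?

For any Beta, Var(X) < E[X]·(1−E[X]).
Here μ(1−μ) = 0.24×0.76 = 0.1824, and 0.034 < 0.1824.

Yes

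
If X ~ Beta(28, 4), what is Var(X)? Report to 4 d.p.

0.0033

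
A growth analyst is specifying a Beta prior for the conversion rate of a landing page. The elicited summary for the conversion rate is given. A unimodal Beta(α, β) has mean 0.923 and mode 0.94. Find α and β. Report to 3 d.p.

With s = α+β: μ = α/s and mode = (α−1)/(s−2). Eliminating α = μs,
μs − 1 = m(s−2) ⇒ s(μ−m) = 1−2m ⇒ s = -0.88/-0.017 = 51.7647.
So α = μs = 47.779, β = (1−μ)s = 3.986.

α = 47.779, β = 3.986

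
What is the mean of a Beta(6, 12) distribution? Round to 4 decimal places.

0.3333

E[X] = α/(α+β) = 6/18 = 0.3333.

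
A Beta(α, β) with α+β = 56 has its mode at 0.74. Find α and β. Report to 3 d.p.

Mode = (α−1)/(κ−2) with κ = α+β, so α−1 = 0.74·54 = 39.960.
α = 40.960; β = κ − α = 15.040.

α = 40.960, β = 15.040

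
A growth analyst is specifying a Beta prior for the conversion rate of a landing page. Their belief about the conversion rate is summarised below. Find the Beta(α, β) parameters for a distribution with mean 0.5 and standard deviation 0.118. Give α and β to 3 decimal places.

First σ² = 0.013924. Setting α = μn, β = (1−μ)n with n = α+β,
μ(1−μ)/(n+1) = 0.013924 ⇒ n+1 = 0.25/0.013924 = 17.9546 ⇒ n = 16.9546.
Hence α = 0.5×16.9546 = 8.477, β = 0.5×16.9546 = 8.477.

α = 8.477, β = 8.477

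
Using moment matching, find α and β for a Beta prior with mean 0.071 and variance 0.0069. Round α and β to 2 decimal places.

Let s = α+β. The Beta variance is μ(1−μ)/(s+1).
So s+1 = μ(1−μ)/σ² = (0.071×0.929)/0.0069 = 0.065959/0.0069 = 9.5593, giving s = 8.5593.
Then α = μs = 0.071×8.5593 = 0.61 and β = (1−μ)s = 0.929×8.5593 = 7.95.

α = 0.61, β = 7.95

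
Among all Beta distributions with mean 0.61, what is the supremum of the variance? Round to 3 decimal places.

For fixed mean μ the Beta variance is μ(1−μ)/(α+β+1), increasing as α+β decreases.
Its least upper bound (not attained) is μ(1−μ) = 0.61·0.39 = 0.238.

0.238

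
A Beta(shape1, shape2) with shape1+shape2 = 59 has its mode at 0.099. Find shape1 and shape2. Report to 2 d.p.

shape1 = 6.64, shape2 = 52.36

Mode = (shape1−1)/(κ−2) with κ = shape1+shape2, so shape1−1 = 0.099·57 = 5.64.
shape1 = 6.64; shape2 = κ − shape1 = 52.36.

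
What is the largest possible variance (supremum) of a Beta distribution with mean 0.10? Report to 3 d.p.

For fixed mean μ the Beta variance is μ(1−μ)/(α+β+1), increasing as α+β decreases.
Its least upper bound (not attained) is μ(1−μ) = 0.10·0.90 = 0.090.

0.090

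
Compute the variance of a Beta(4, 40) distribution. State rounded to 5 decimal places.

0.00184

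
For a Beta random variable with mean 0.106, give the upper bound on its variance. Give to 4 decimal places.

0.0948

Var = μ(1−μ)/(α+β+1), which approaches μ(1−μ) as α+β → 0.
So the supremum is μ(1−μ) = 0.106×0.894 = 0.0948.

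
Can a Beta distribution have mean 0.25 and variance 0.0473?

The Beta variance bound is σ² < μ(1−μ).
Here μ(1−μ) = 0.25×0.75 = 0.1875, and 0.0473 < 0.1875.

Yes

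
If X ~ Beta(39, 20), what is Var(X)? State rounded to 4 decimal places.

0.0037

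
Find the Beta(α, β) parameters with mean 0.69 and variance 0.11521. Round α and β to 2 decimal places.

α = 0.59, β = 0.27

By moment matching, α+β = μ(1−μ)/σ² − 1 = (0.69·0.31)/0.11521 − 1 = 1.8566 − 1 = 0.8566.
Since α/(α+β) = μ, α = 0.69·0.8566 = 0.59 and β = 0.31·0.8566 = 0.27.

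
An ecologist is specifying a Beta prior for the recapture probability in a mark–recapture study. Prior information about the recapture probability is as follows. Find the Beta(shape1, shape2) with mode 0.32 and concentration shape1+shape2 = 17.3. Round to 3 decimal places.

shape1 = 5.896, shape2 = 11.404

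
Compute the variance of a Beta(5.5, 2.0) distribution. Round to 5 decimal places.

0.02301

α+β = 7.5 and αβ = 11.00, so Var = αβ/[(α+β)²(α+β+1)] = 11.00/478.125 = 0.02301.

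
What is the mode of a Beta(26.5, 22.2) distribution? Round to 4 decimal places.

With α,β > 1, mode = (α−1)/(α+β−2) = 25.5/46.7 = 0.5460.

0.5460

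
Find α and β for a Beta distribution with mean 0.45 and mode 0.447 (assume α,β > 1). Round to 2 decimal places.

α = 15.90, β = 19.43

With s = α+β: μ = α/s and mode = (α−1)/(s−2). Eliminating α = μs,
μs − 1 = m(s−2) ⇒ s(μ−m) = 1−2m ⇒ s = 0.106/0.003 = 35.3333.
So α = μs = 15.90, β = (1−μ)s = 19.43.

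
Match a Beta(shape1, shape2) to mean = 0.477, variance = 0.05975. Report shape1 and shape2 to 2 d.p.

shape1 = 1.51, shape2 = 1.66

Let s = shape1+shape2. The Beta variance is μ(1−μ)/(s+1).
So s+1 = μ(1−μ)/σ² = (0.477×0.523)/0.05975 = 0.249471/0.05975 = 4.1752, giving s = 3.1752.
Then shape1 = μs = 0.477×3.1752 = 1.51 and shape2 = (1−μ)s = 0.523×3.1752 = 1.66.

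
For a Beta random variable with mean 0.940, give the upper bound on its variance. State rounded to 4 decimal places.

Var = μ(1−μ)/(α+β+1), which approaches μ(1−μ) as α+β → 0.
So the supremum is μ(1−μ) = 0.940×0.060 = 0.0564.

0.0564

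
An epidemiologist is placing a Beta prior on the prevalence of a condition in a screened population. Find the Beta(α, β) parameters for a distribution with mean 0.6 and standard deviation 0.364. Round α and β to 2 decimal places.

α = 0.49, β = 0.32

Variance = 0.364² = 0.132496. The moment-matching identity α+β = μ(1−μ)/Var − 1 gives
α+β = 0.24/0.132496 − 1 = 0.8114, so α = μ·0.8114 = 0.49 and β = (1−μ)·0.8114 = 0.32.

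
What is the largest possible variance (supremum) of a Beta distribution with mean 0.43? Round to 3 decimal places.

For fixed mean μ the Beta variance is μ(1−μ)/(α+β+1), increasing as α+β decreases.
Its least upper bound (not attained) is μ(1−μ) = 0.43·0.57 = 0.245.

0.245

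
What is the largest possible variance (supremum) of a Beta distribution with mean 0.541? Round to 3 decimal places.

For fixed mean μ the Beta variance is μ(1−μ)/(α+β+1), increasing as α+β decreases.
Its least upper bound (not attained) is μ(1−μ) = 0.541·0.459 = 0.248.

0.248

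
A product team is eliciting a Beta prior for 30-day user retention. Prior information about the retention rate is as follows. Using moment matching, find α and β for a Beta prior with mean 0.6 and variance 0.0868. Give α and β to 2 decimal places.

Let s = α+β. The Beta variance is μ(1−μ)/(s+1).
So s+1 = μ(1−μ)/σ² = (0.6×0.4)/0.0868 = 0.24/0.0868 = 2.7650, giving s = 1.7650.
Then α = μs = 0.6×1.7650 = 1.06 and β = (1−μ)s = 0.4×1.7650 = 0.71.

α = 1.06, β = 0.71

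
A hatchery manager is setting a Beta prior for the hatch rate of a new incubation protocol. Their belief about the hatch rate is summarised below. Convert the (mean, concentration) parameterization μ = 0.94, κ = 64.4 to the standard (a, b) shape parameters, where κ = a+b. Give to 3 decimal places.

a = 60.536, b = 3.864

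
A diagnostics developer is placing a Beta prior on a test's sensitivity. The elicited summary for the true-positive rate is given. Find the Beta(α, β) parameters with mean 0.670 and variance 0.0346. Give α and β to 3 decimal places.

α = 3.611, β = 1.779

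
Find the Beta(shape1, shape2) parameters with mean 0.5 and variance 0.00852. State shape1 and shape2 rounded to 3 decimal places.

Write ν = shape1+shape2; then shape1 = μν and Var = μ(1−μ)/(ν+1).
ν = μ(1−μ)/Var − 1 = 0.25/0.00852 − 1 = 28.3427.
shape1 = 0.5·28.3427 = 14.171, shape2 = 0.5·28.3427 = 14.171.

shape1 = 14.171, shape2 = 14.171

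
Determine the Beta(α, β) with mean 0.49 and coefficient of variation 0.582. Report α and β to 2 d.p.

α = 1.02, β = 1.06

Var = (CV·μ)² = (0.582×0.49)² = 0.081328.
α+β = μ(1−μ)/Var − 1 = 0.2499/0.081328 − 1 = 2.0728.
Thus α = 0.49·2.0728 = 1.02 and β = 0.51·2.0728 = 1.06.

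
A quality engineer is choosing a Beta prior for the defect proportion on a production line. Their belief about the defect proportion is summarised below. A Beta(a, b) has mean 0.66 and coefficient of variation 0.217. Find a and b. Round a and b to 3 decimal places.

a = 6.560, b = 3.380

Var = (CV·μ)² = (0.217×0.66)² = 0.020512.
a+b = μ(1−μ)/Var − 1 = 0.2244/0.020512 − 1 = 9.9400.
Thus a = 0.66·9.9400 = 6.560 and b = 0.34·9.9400 = 3.380.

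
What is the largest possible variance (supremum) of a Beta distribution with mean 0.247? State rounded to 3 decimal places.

0.186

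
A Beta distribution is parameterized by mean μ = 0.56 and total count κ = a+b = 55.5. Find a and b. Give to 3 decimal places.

a = 31.080, b = 24.420

a = μκ = 0.56×55.5 = 31.080 and b = (1−μ)κ = 0.44×55.5 = 24.420.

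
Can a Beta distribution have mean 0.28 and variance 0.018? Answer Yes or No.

The Beta variance bound is σ² < μ(1−μ).
Here μ(1−μ) = 0.28×0.72 = 0.2016, and 0.018 < 0.2016.

Yes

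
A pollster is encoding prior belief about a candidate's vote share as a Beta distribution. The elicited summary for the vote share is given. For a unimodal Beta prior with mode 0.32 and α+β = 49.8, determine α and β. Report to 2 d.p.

α = 16.30, β = 33.50

Since the density peak of Beta(α,β) is at (α−1)/(α+β−2),
α = 1 + 0.32(49.8−2) = 16.30 and β = 49.8 − 16.30 = 33.50.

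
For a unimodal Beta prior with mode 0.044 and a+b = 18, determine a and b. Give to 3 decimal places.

a = 1.704, b = 16.296

Since the density peak of Beta(a,b) is at (a−1)/(a+b−2),
a = 1 + 0.044(18−2) = 1.704 and b = 18 − 1.704 = 16.296.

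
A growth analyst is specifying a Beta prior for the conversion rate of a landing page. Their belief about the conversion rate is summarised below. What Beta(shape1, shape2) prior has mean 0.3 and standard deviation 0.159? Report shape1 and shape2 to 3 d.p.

Variance = 0.159² = 0.025281. The moment-matching identity shape1+shape2 = μ(1−μ)/Var − 1 gives
shape1+shape2 = 0.21/0.025281 − 1 = 7.3066, so shape1 = μ·7.3066 = 2.192 and shape2 = (1−μ)·7.3066 = 5.115.

shape1 = 2.192, shape2 = 5.115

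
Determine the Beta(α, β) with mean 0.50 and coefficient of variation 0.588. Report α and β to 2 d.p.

α = 0.95, β = 0.95

σ = CV·μ = 0.588×0.50 = 0.29400, so σ² = 0.086436.
s+1 = μ(1−μ)/σ² = 0.2500/0.086436 = 2.8923, so s = α+β = 1.8923.
α = μs = 0.95, β = (1−μ)s = 0.95.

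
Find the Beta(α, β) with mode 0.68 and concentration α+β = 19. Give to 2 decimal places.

α = 12.56, β = 6.44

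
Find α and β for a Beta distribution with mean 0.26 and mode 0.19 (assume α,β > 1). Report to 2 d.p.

α = 2.30, β = 6.55

With s = α+β: μ = α/s and mode = (α−1)/(s−2). Eliminating α = μs,
μs − 1 = m(s−2) ⇒ s(μ−m) = 1−2m ⇒ s = 0.62/0.07 = 8.8571.
So α = μs = 2.30, β = (1−μ)s = 6.55.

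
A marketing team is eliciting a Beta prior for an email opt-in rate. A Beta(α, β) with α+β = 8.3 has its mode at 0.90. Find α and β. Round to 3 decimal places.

α = 6.670, β = 1.630

Mode = (α−1)/(κ−2) with κ = α+β, so α−1 = 0.90·6.3 = 5.670.
α = 6.670; β = κ − α = 1.630.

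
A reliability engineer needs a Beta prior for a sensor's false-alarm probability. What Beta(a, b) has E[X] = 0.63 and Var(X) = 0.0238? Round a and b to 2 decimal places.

a = 5.54, b = 3.25

By moment matching, a+b = μ(1−μ)/σ² − 1 = (0.63·0.37)/0.0238 − 1 = 9.7941 − 1 = 8.7941.
Since a/(a+b) = μ, a = 0.63·8.7941 = 5.54 and b = 0.37·8.7941 = 3.25.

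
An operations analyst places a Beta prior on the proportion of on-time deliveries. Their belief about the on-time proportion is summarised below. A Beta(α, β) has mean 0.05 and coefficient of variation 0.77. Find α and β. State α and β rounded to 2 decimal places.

α = 1.55, β = 29.49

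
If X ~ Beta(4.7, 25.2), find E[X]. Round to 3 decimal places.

The Beta mean is α/(α+β) = 4.7/(4.7+25.2) = 0.157.

0.157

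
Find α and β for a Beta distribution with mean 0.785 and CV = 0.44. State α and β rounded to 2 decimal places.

σ = CV·μ = 0.44×0.785 = 0.34540, so σ² = 0.119301.
s+1 = μ(1−μ)/σ² = 0.168775/0.119301 = 1.4147, so s = α+β = 0.4147.
α = μs = 0.33, β = (1−μ)s = 0.09.

α = 0.33, β = 0.09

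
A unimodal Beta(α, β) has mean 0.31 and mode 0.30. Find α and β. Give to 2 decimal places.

With s = α+β: μ = α/s and mode = (α−1)/(s−2). Eliminating α = μs,
μs − 1 = m(s−2) ⇒ s(μ−m) = 1−2m ⇒ s = 0.40/0.01 = 40.0000.
So α = μs = 12.40, β = (1−μ)s = 27.60.

α = 12.40, β = 27.60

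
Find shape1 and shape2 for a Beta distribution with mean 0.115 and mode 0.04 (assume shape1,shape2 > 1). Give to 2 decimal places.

shape1 = 1.41, shape2 = 10.86

With s = shape1+shape2: μ = shape1/s and mode = (shape1−1)/(s−2). Eliminating shape1 = μs,
μs − 1 = m(s−2) ⇒ s(μ−m) = 1−2m ⇒ s = 0.92/0.075 = 12.2667.
So shape1 = μs = 1.41, shape2 = (1−μ)s = 10.86.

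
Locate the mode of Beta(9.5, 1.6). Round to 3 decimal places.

0.934

With α,β > 1, mode = (α−1)/(α+β−2) = 8.5/9.1 = 0.934.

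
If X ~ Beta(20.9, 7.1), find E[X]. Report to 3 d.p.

0.746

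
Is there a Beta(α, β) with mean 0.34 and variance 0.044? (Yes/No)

A Beta with mean μ has variance μ(1−μ)/(α+β+1) < μ(1−μ).
Here μ(1−μ) = 0.34×0.66 = 0.2244, and 0.044 < 0.2244.

Yes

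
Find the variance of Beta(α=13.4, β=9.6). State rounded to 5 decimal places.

0.01013

Var = αβ/[(α+β)²(α+β+1)] = (13.4×9.6)/(23.0²×24.0) = 128.64/12696.000 = 0.01013.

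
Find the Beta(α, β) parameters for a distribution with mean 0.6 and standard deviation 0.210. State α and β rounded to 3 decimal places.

α = 2.665, β = 1.777

Variance = 0.210² = 0.044100. The moment-matching identity α+β = μ(1−μ)/Var − 1 gives
α+β = 0.24/0.044100 − 1 = 4.4422, so α = μ·4.4422 = 2.665 and β = (1−μ)·4.4422 = 1.777.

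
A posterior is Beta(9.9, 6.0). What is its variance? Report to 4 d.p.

0.0139

Var = αβ/[(α+β)²(α+β+1)] = (9.9×6.0)/(15.9²×16.9) = 59.40/4272.489 = 0.0139.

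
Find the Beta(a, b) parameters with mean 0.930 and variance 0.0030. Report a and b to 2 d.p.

a = 19.25, b = 1.45

By moment matching, a+b = μ(1−μ)/σ² − 1 = (0.930·0.070)/0.0030 − 1 = 21.7000 − 1 = 20.7000.
Since a/(a+b) = μ, a = 0.930·20.7000 = 19.25 and b = 0.070·20.7000 = 1.45.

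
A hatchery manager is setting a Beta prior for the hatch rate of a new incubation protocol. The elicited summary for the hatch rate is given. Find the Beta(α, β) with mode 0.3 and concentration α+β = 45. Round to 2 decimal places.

α = 13.90, β = 31.10

Since the density peak of Beta(α,β) is at (α−1)/(α+β−2),
α = 1 + 0.3(45−2) = 13.90 and β = 45 − 13.90 = 31.10.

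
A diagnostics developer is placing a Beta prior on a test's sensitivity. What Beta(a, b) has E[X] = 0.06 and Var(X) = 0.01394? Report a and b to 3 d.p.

Let s = a+b. The Beta variance is μ(1−μ)/(s+1).
So s+1 = μ(1−μ)/σ² = (0.06×0.94)/0.01394 = 0.0564/0.01394 = 4.0459, giving s = 3.0459.
Then a = μs = 0.06×3.0459 = 0.183 and b = (1−μ)s = 0.94×3.0459 = 2.863.

a = 0.183, b = 2.863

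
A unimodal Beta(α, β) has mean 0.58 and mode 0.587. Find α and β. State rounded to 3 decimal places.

α = 14.417, β = 10.440

With s = α+β: μ = α/s and mode = (α−1)/(s−2). Eliminating α = μs,
μs − 1 = m(s−2) ⇒ s(μ−m) = 1−2m ⇒ s = -0.174/-0.007 = 24.8571.
So α = μs = 14.417, β = (1−μ)s = 10.440.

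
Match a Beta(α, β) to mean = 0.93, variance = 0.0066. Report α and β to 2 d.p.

α = 8.24, β = 0.62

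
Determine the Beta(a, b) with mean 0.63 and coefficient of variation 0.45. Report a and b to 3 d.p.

a = 1.197, b = 0.703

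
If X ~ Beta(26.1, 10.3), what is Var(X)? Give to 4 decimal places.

0.0054

α+β = 36.4 and αβ = 268.83, so Var = αβ/[(α+β)²(α+β+1)] = 268.83/49553.504 = 0.0054.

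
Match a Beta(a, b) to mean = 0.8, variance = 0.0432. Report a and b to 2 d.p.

a = 2.16, b = 0.54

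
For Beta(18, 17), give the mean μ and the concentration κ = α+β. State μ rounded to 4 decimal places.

κ = α+β = 18+17 = 35; μ = α/κ = 18/35 = 0.5143.

μ = 0.5143, κ = 35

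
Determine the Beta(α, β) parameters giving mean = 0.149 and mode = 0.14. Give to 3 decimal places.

With s = α+β: μ = α/s and mode = (α−1)/(s−2). Eliminating α = μs,
μs − 1 = m(s−2) ⇒ s(μ−m) = 1−2m ⇒ s = 0.72/0.009 = 80.0000.
So α = μs = 11.920, β = (1−μ)s = 68.080.

α = 11.920, β = 68.080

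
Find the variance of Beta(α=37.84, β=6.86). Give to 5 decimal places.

0.00284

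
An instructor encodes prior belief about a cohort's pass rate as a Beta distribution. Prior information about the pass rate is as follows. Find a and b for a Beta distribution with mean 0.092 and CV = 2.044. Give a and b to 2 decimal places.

a = 0.13, b = 1.24

σ = CV·μ = 2.044×0.092 = 0.18805, so σ² = 0.035362.
s+1 = μ(1−μ)/σ² = 0.083536/0.035362 = 2.3623, so s = a+b = 1.3623.
a = μs = 0.13, b = (1−μ)s = 1.24.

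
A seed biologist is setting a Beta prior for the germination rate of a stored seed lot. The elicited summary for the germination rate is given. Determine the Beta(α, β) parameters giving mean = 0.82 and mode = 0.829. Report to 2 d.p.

Let s = α+β. Mean gives α = μs = 0.82s; mode gives (α−1)/(s−2) = 0.829.
Substituting: 0.82s − 1 = 0.829(s−2) = 0.829s − 1.658, so -0.009s = -0.658 and s = 73.1111.
Then α = 0.82×73.1111 = 59.95 and β = s−α = 13.16.

α = 59.95, β = 13.16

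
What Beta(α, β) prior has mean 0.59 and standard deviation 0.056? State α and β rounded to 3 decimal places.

α = 44.921, β = 31.216

Variance = 0.056² = 0.003136. The moment-matching identity α+β = μ(1−μ)/Var − 1 gives
α+β = 0.2419/0.003136 − 1 = 76.1365, so α = μ·76.1365 = 44.921 and β = (1−μ)·76.1365 = 31.216.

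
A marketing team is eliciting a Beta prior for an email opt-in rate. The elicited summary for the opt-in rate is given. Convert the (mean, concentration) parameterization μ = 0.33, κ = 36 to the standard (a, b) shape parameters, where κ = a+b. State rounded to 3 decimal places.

a = 11.880, b = 24.120

a = μκ = 0.33×36 = 11.880 and b = (1−μ)κ = 0.67×36 = 24.120.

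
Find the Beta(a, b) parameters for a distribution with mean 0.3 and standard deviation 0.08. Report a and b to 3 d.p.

a = 9.544, b = 22.269

Variance = 0.08² = 0.0064. The moment-matching identity a+b = μ(1−μ)/Var − 1 gives
a+b = 0.21/0.0064 − 1 = 31.8125, so a = μ·31.8125 = 9.544 and b = (1−μ)·31.8125 = 22.269.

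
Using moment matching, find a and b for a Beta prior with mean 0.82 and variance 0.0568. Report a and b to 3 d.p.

Write ν = a+b; then a = μν and Var = μ(1−μ)/(ν+1).
ν = μ(1−μ)/Var − 1 = 0.1476/0.0568 − 1 = 1.5986.
a = 0.82·1.5986 = 1.311, b = 0.18·1.5986 = 0.288.

a = 1.311, b = 0.288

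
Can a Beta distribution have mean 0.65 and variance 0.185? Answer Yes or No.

Yes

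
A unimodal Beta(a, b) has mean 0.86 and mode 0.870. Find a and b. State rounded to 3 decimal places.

With s = a+b: μ = a/s and mode = (a−1)/(s−2). Eliminating a = μs,
μs − 1 = m(s−2) ⇒ s(μ−m) = 1−2m ⇒ s = -0.740/-0.010 = 74.0000.
So a = μs = 63.640, b = (1−μ)s = 10.360.

a = 63.640, b = 10.360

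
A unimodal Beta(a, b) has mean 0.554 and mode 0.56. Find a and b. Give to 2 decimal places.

a = 11.08, b = 8.92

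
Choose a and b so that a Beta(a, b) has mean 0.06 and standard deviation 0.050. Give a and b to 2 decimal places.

First σ² = 0.002500. Setting a = μn, b = (1−μ)n with n = a+b,
μ(1−μ)/(n+1) = 0.002500 ⇒ n+1 = 0.0564/0.002500 = 22.5600 ⇒ n = 21.5600.
Hence a = 0.06×21.5600 = 1.29, b = 0.94×21.5600 = 20.27.

a = 1.29, b = 20.27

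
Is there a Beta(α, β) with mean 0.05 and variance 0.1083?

For any Beta, Var(X) < E[X]·(1−E[X]).
Here μ(1−μ) = 0.05×0.95 = 0.0475, and 0.1083 ≥ 0.0475.

No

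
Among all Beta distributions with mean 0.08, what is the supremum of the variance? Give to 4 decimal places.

For fixed mean μ the Beta variance is μ(1−μ)/(α+β+1), increasing as α+β decreases.
Its least upper bound (not attained) is μ(1−μ) = 0.08·0.92 = 0.0736.

0.0736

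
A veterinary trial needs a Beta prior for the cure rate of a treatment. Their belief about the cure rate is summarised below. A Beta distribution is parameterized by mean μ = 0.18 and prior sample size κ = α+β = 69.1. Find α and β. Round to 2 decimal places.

α = 12.44, β = 56.66

Split κ in proportion μ : (1−μ): α = 0.18·69.1 = 12.44, β = 69.1 − 12.44 = 56.66.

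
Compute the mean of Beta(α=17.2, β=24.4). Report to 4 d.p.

0.4135

E[X] = α/(α+β) = 17.2/41.6 = 0.4135.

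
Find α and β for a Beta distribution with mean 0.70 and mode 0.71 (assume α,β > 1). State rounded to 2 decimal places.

Let s = α+β. Mean gives α = μs = 0.70s; mode gives (α−1)/(s−2) = 0.71.
Substituting: 0.70s − 1 = 0.71(s−2) = 0.71s − 1.42, so -0.01s = -0.42 and s = 42.0000.
Then α = 0.70×42.0000 = 29.40 and β = s−α = 12.60.

α = 29.40, β = 12.60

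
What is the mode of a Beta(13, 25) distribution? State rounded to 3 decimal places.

The density x^(α−1)(1−x)^(β−1) is maximised at (α−1)/(α+β−2) = 12/36 = 0.333.

0.333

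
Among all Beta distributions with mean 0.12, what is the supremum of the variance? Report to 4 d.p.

0.1056

For fixed mean μ the Beta variance is μ(1−μ)/(α+β+1), increasing as α+β decreases.
Its least upper bound (not attained) is μ(1−μ) = 0.12·0.88 = 0.1056.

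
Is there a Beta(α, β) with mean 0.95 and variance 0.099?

For any Beta, Var(X) < E[X]·(1−E[X]).
Here μ(1−μ) = 0.95×0.05 = 0.0475, and 0.099 ≥ 0.0475.

No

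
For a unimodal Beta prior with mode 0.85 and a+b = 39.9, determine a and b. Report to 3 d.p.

a = 33.215, b = 6.685

Mode = (a−1)/(κ−2) with κ = a+b, so a−1 = 0.85·37.9 = 32.215.
a = 33.215; b = κ − a = 6.685.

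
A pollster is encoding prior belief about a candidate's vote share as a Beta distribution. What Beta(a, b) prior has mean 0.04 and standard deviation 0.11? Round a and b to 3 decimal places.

a = 0.087, b = 2.087

σ² = 0.11² = 0.0121.
With s = a+b, Var = μ(1−μ)/(s+1), so s+1 = (0.04×0.96)/0.0121 = 3.1736 and s = 2.1736.
a = μs = 0.087, b = (1−μ)s = 2.087.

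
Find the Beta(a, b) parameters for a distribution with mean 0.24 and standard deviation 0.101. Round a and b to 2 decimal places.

σ² = 0.101² = 0.010201.
With s = a+b, Var = μ(1−μ)/(s+1), so s+1 = (0.24×0.76)/0.010201 = 17.8806 and s = 16.8806.
a = μs = 4.05, b = (1−μ)s = 12.83.

a = 4.05, b = 12.83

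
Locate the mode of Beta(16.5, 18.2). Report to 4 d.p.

0.4740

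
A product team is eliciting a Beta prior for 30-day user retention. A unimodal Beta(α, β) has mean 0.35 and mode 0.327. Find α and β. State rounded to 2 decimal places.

With s = α+β: μ = α/s and mode = (α−1)/(s−2). Eliminating α = μs,
μs − 1 = m(s−2) ⇒ s(μ−m) = 1−2m ⇒ s = 0.346/0.023 = 15.0435.
So α = μs = 5.27, β = (1−μ)s = 9.78.

α = 5.27, β = 9.78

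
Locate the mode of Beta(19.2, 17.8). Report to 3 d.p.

0.520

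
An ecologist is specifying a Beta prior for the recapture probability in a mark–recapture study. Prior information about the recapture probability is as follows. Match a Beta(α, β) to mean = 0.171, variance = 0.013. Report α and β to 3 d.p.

Write ν = α+β; then α = μν and Var = μ(1−μ)/(ν+1).
ν = μ(1−μ)/Var − 1 = 0.141759/0.013 − 1 = 9.9045.
α = 0.171·9.9045 = 1.694, β = 0.829·9.9045 = 8.211.

α = 1.694, β = 8.211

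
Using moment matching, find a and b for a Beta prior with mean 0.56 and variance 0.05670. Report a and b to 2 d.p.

a = 1.87, b = 1.47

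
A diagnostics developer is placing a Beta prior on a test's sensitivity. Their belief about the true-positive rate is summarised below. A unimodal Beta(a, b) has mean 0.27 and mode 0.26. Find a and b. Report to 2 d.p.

a = 12.96, b = 35.04

With s = a+b: μ = a/s and mode = (a−1)/(s−2). Eliminating a = μs,
μs − 1 = m(s−2) ⇒ s(μ−m) = 1−2m ⇒ s = 0.48/0.01 = 48.0000.
So a = μs = 12.96, b = (1−μ)s = 35.04.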